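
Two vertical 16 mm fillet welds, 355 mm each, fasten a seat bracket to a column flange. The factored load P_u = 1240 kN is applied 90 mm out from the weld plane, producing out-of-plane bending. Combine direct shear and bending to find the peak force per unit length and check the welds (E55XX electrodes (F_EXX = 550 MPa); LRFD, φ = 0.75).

L_w = 2 × 355 = 710 mm; section modulus (unit throat) S = 2 × L²/6 = 42010 mm².
Direct shear f_v = P/L_w = 1240×10³/710 = 1746 N/mm.
Moment M = P × e = 1240×10³ × 90 = 111600000 N·mm; bending f_b = M/S = 2657 N/mm.
f_max = √(f_v² + f_b²) = √(1746² + 2657²) = 3179 N/mm.
φr_n = 0.75 × 0.6 × 550 × (0.707 × 16) = 2800 N/mm → NOT adequate.

f_max ≈ 3180 N/mm; NOT adequate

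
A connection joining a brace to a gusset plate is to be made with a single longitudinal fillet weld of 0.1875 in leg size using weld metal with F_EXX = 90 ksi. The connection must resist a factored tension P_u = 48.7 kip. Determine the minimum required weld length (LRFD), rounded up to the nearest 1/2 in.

L = 9.5 in

Throat t_e = 0.707 × 0.1875 = 0.1326 in.
φr_n = 0.75 × 0.6 × 90 × 0.1326 = 5.369 kip/in.
L_req = P_u / φr_n = 48.7 / 5.369 = 9.071 in total.
Round up → use L = 9.5 in.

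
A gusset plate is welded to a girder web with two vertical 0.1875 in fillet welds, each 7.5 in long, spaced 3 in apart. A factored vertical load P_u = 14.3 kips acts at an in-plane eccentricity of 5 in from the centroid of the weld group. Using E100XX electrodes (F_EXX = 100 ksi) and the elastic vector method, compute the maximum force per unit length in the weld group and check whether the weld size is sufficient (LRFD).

f_max ≈ 3.25 kip/in; adequate

Total weld length L_w = 15 in. Treat welds as unit-width lines.
Polar moment about centroid: J = 2[d³/12 + d(b/2)²] = 2[7.5³/12 + 7.5×1.5²] = 104.1 in³.
Direct shear f_v = P/L_w = 14.3 / 15 = 0.9533 kip/in (vertical).
Torsion M = P·e = 14.3 × 5 = 71.5 kip·in.
Critical point at (x, y) = (1.5, 3.75) from centroid. f_tx = M·y/J = 2.577 kip/in; f_ty = M·x/J = 1.031 kip/in.
Resultant f_max = √[f_tx² + (f_v + f_ty)²] = √[2.577² + (0.9533 + 1.031)²] = 3.252 kip/in.
Capacity per unit length: φr_n = 0.75 × 0.6 × 100 × (0.707 × 0.1875) = 5.965 kip/in.
3.252 ≤ 5.965 → adequate.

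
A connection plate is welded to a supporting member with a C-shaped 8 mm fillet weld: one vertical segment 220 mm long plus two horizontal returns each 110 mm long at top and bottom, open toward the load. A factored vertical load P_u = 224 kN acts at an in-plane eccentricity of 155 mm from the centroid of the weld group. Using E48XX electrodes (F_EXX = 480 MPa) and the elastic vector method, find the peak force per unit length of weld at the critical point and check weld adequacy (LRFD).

Total weld length L_w = 440 mm. Treat welds as unit-width lines.
Centroid: x̄ = 2×110×55 / 440 = 27.5 mm from the vertical weld.
Polar moment about centroid: J = I_x + I_y = [220³/12 + 2×110×110²] + [220×27.5² + 2(110³/12 + 110×27.5²)] = 4104000 mm³.
Direct shear f_v = P/L_w = 224×10³ / 440 = 509.1 N/mm (vertical).
Torsion M = P·e = 224×10³ × 155 = 34720000 N·mm.
Critical point at (x, y) = (82.5, 110) from centroid. f_tx = M·y/J = 930.6 N/mm; f_ty = M·x/J = 698 N/mm.
Resultant f_max = √[f_tx² + (f_v + f_ty)²] = √[930.6² + (509.1 + 698)²] = 1524 N/mm.
Capacity per unit length: φr_n = 0.75 × 0.6 × 480 × (0.707 × 8) = 1222 N/mm.
1524 > 1222 → NOT adequate.

f_max ≈ 1520 N/mm; NOT adequate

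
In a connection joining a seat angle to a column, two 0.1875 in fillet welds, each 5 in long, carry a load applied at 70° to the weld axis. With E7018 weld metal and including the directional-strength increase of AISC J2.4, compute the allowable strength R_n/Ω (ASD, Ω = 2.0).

R_n/Ω ≈ 40.5 kip

E70XX → F_EXX = 70 ksi.
t_e = 0.707 × 0.1875 = 0.1326 in; A_we = 0.1326 × 10 = 1.326 in².
Directional factor: 1.0 + 0.5 sin^1.5(70°) = 1.455.
F_nw = 0.6 × 70 × 1.455 = 61.13 ksi.
R_n/Ω = (61.13 × 1.326) / 2.0 = 40.52 kip.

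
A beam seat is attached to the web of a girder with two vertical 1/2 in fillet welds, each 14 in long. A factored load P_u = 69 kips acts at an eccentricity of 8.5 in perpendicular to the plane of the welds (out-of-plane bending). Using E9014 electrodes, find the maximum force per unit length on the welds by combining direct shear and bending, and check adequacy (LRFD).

E90XX → F_EXX = 90 ksi.
L_w = 2 × 14 = 28 in; section modulus (unit throat) S = 2 × L²/6 = 65.33 in².
Direct shear f_v = P/L_w = 69/28 = 2.464 kip/in.
Moment M = P × e = 69 × 8.5 = 586.5 kip·in; bending f_b = M/S = 8.977 kip/in.
f_max = √(f_v² + f_b²) = √(2.464² + 8.977²) = 9.309 kip/in.
φr_n = 0.75 × 0.6 × 90 × (0.707 × 0.5) = 14.32 kip/in → adequate.

f_max ≈ 9.31 kip/in; adequate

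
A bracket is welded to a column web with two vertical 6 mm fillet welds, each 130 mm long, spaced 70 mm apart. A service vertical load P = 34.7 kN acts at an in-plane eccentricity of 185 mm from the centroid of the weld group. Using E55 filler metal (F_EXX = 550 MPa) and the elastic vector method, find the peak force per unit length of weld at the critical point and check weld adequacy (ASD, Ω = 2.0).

f_max ≈ 765 N/mm; NOT adequate

Total weld length L_w = 260 mm. Treat welds as unit-width lines.
Polar moment about centroid: J = 2[d³/12 + d(b/2)²] = 2[130³/12 + 130×35²] = 684700 mm³.
Direct shear f_v = P/L_w = 34.7×10³ / 260 = 133.5 N/mm (vertical).
Torsion M = P·e = 34.7×10³ × 185 = 6419500 N·mm.
Critical point at (x, y) = (35, 65) from centroid. f_tx = M·y/J = 609.4 N/mm; f_ty = M·x/J = 328.2 N/mm.
Resultant f_max = √[f_tx² + (f_v + f_ty)²] = √[609.4² + (133.5 + 328.2)²] = 764.5 N/mm.
Capacity per unit length: r_n/Ω = (1/2.0) × 0.6 × 550 × (0.707 × 6) = 699.9 N/mm.
764.5 > 699.9 → NOT adequate.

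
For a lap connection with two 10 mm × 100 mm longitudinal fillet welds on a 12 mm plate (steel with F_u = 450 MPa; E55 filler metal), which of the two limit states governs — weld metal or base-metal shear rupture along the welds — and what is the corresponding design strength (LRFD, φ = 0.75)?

φR_n ≈ 350 kN (weld metal governs)

E55XX → F_EXX = 550 MPa.
t_e = 0.707 × 10 = 7.07 mm; L = 200 mm.
Weld metal: φR_n = 0.75 × 0.6 × 550 × 7.07 × 200 × 10⁻³ = 350 kN.
Base metal (shear rupture): φR_n = 0.75 × 0.6 × 450 × 12 × 200 × 10⁻³ = 486 kN.
Governing: weld metal.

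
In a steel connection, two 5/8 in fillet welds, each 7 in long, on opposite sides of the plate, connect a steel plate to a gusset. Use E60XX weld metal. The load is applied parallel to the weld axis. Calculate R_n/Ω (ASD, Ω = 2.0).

E60XX → F_EXX = 60 ksi.
Effective throat t_e = 0.707 × 0.625 = 0.4419 in.
Total length L = 14 in; A_we = 0.4419 × 14 = 6.186 in².
F_nw = 0.6 F_EXX = 0.6 × 60 = 36 ksi.
R_n = 36 × 6.186 = 222.7 kip; R_n/Ω = 222.7/2.0 = 111.4 kip.

R_n/Ω ≈ 111 kip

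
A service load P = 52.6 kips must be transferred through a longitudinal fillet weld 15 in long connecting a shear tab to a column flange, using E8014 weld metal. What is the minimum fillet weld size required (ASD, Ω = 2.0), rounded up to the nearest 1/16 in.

E80XX → F_EXX = 80 ksi.
Total weld length L = 15 in.
Required throat t_e = P × Ω / (0.6 F_EXX × L) = 52.6 × 2.0 / (0.6 × 80 × 15) = 0.1461 in.
Required leg w = t_e / 0.707 = 0.2067 in → use 1/4 in.

w = 1/4 in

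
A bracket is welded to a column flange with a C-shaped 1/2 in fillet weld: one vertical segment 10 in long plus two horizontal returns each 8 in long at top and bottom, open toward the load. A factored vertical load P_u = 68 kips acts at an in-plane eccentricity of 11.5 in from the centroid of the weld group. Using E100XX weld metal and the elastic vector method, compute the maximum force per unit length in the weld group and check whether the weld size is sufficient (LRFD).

f_max ≈ 10.8 kip/in; adequate

E100XX → F_EXX = 100 ksi.
Total weld length L_w = 26 in. Treat welds as unit-width lines.
Centroid: x̄ = 2×8×4 / 26 = 2.462 in from the vertical weld.
Polar moment about centroid: J = I_x + I_y = [10³/12 + 2×8×5²] + [10×2.462² + 2(8³/12 + 8×1.538²)] = 667.1 in³.
Direct shear f_v = P/L_w = 68 / 26 = 2.615 kip/in (vertical).
Torsion M = P·e = 68 × 11.5 = 782 kip·in.
Critical point at (x, y) = (5.538, 5) from centroid. f_tx = M·y/J = 5.861 kip/in; f_ty = M·x/J = 6.492 kip/in.
Resultant f_max = √[f_tx² + (f_v + f_ty)²] = √[5.861² + (2.615 + 6.492)²] = 10.83 kip/in.
Capacity per unit length: φr_n = 0.75 × 0.6 × 100 × (0.707 × 0.5) = 15.91 kip/in.
10.83 ≤ 15.91 → adequate.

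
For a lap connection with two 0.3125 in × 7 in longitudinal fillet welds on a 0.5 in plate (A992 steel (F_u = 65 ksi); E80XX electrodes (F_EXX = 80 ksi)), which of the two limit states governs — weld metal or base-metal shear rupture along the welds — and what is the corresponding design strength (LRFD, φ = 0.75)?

t_e = 0.707 × 0.3125 = 0.2209 in; L = 14 in.
Weld metal: φR_n = 0.75 × 0.6 × 80 × 0.2209 × 14 = 111.4 kips.
Base metal (shear rupture): φR_n = 0.75 × 0.6 × 65 × 0.5 × 14 = 204.8 kips.
Governing: weld metal.

φR_n ≈ 111 kips (weld metal governs)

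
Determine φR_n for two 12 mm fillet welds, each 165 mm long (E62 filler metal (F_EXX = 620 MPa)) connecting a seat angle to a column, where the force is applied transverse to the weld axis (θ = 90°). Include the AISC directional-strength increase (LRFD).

φR_n ≈ 1170 kN

t_e = 0.707 × 12 = 8.484 mm; A_we = 8.484 × 330 = 2800 mm².
Directional factor: 1.0 + 0.5 sin^1.5(90°) = 1.5.
F_nw = 0.6 × 620 × 1.5 = 558 MPa.
φR_n = 0.75 × 558 × 2800 × 10⁻³ = 1172 kN.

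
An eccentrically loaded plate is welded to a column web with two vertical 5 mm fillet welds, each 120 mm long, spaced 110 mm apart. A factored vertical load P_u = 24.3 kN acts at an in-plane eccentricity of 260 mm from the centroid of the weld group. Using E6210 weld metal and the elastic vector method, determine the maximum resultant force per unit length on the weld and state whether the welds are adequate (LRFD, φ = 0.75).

E62XX → F_EXX = 620 MPa.
Total weld length L_w = 240 mm. Treat welds as unit-width lines.
Polar moment about centroid: J = 2[d³/12 + d(b/2)²] = 2[120³/12 + 120×55²] = 1014000 mm³.
Direct shear f_v = P/L_w = 24.3×10³ / 240 = 101.2 N/mm (vertical).
Torsion M = P·e = 24.3×10³ × 260 = 6318000 N·mm.
Critical point at (x, y) = (55, 60) from centroid. f_tx = M·y/J = 373.8 N/mm; f_ty = M·x/J = 342.7 N/mm.
Resultant f_max = √[f_tx² + (f_v + f_ty)²] = √[373.8² + (101.2 + 342.7)²] = 580.4 N/mm.
Capacity per unit length: φr_n = 0.75 × 0.6 × 620 × (0.707 × 5) = 986.3 N/mm.
580.4 ≤ 986.3 → adequate.

f_max ≈ 580 N/mm; adequate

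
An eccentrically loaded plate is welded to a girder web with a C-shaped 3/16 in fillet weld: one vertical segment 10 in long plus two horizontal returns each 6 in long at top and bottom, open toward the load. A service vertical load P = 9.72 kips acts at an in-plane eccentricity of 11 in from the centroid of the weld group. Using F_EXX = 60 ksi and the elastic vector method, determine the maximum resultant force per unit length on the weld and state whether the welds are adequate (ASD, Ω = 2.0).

f_max ≈ 1.84 kip/in; adequate

Total weld length L_w = 22 in. Treat welds as unit-width lines.
Centroid: x̄ = 2×6×3 / 22 = 1.636 in from the vertical weld.
Polar moment about centroid: J = I_x + I_y = [10³/12 + 2×6×5²] + [10×1.636² + 2(6³/12 + 6×1.364²)] = 468.4 in³.
Direct shear f_v = P/L_w = 9.72 / 22 = 0.4418 kip/in (vertical).
Torsion M = P·e = 9.72 × 11 = 106.92 kip·in.
Critical point at (x, y) = (4.364, 5) from centroid. f_tx = M·y/J = 1.141 kip/in; f_ty = M·x/J = 0.996 kip/in.
Resultant f_max = √[f_tx² + (f_v + f_ty)²] = √[1.141² + (0.4418 + 0.996)²] = 1.836 kip/in.
Capacity per unit length: r_n/Ω = (1/2.0) × 0.6 × 60 × (0.707 × 0.1875) = 2.386 kip/in.
1.836 ≤ 2.386 → adequate.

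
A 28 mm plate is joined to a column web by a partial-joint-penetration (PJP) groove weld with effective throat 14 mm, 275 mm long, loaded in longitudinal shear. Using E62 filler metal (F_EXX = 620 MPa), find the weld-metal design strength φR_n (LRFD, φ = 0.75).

φR_n ≈ 1070 kN

Effective throat (given) t_e = 14 mm.
A_we = 14 × 275 = 3850 mm².
F_nw = 0.6 F_EXX = 372 MPa.
φR_n = 0.75 × 372 × 3850 × 10⁻³ = 1074 kN.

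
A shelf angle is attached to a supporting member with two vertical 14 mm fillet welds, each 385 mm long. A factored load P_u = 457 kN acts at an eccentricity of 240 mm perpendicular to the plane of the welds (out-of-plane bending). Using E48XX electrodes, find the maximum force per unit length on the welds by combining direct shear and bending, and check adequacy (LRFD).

E48XX → F_EXX = 480 MPa.
L_w = 2 × 385 = 770 mm; section modulus (unit throat) S = 2 × L²/6 = 49410 mm².
Direct shear f_v = P/L_w = 457×10³/770 = 593.5 N/mm.
Moment M = P × e = 457×10³ × 240 = 109680000 N·mm; bending f_b = M/S = 2220 N/mm.
f_max = √(f_v² + f_b²) = √(593.5² + 2220²) = 2298 N/mm.
φr_n = 0.75 × 0.6 × 480 × (0.707 × 14) = 2138 N/mm → NOT adequate.

f_max ≈ 2300 N/mm; NOT adequate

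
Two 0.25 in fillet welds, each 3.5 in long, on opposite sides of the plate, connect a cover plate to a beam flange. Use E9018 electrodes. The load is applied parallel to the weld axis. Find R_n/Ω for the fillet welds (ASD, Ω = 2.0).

R_n/Ω ≈ 33.4 kips

E90XX → F_EXX = 90 ksi.
Effective throat t_e = 0.707 × 0.25 = 0.1767 in.
Total length L = 7 in; A_we = 0.1767 × 7 = 1.237 in².
F_nw = 0.6 F_EXX = 0.6 × 90 = 54 ksi.
R_n = 54 × 1.237 = 66.81 kips; R_n/Ω = 66.81/2.0 = 33.41 kips.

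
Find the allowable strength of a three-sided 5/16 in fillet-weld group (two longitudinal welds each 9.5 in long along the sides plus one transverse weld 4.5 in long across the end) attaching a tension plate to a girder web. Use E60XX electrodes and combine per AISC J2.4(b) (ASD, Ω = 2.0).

E60XX → F_EXX = 60 ksi.
t_e = 0.707 × 0.3125 = 0.2209 in.
R_nwl = 0.6 × 60 × 0.2209 × 19 = 151.1 kips (longitudinal, 2 welds).
R_nwt = 0.6 × 60 × 0.2209 × 4.5 = 35.79 kips (transverse, base value).
(i) R_nwl + R_nwt = 186.9 kips; (ii) 0.85 R_nwl + 1.5 R_nwt = 182.1 kips.
R_n = max = 186.9 kips [governs: (i)]; R_n/Ω = 93.46 kips.

R_n/Ω ≈ 93.5 kips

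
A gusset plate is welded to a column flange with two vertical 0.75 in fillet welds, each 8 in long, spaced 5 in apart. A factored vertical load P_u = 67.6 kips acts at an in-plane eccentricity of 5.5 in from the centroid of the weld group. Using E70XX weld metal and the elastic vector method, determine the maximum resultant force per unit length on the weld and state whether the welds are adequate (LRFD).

f_max ≈ 12.2 kip/in; adequate

E70XX → F_EXX = 70 ksi.
Total weld length L_w = 16 in. Treat welds as unit-width lines.
Polar moment about centroid: J = 2[d³/12 + d(b/2)²] = 2[8³/12 + 8×2.5²] = 185.3 in³.
Direct shear f_v = P/L_w = 67.6 / 16 = 4.225 kip/in (vertical).
Torsion M = P·e = 67.6 × 5.5 = 371.8 kip·in.
Critical point at (x, y) = (2.5, 4) from centroid. f_tx = M·y/J = 8.024 kip/in; f_ty = M·x/J = 5.015 kip/in.
Resultant f_max = √[f_tx² + (f_v + f_ty)²] = √[8.024² + (4.225 + 5.015)²] = 12.24 kip/in.
Capacity per unit length: φr_n = 0.75 × 0.6 × 70 × (0.707 × 0.75) = 16.7 kip/in.
12.24 ≤ 16.7 → adequate.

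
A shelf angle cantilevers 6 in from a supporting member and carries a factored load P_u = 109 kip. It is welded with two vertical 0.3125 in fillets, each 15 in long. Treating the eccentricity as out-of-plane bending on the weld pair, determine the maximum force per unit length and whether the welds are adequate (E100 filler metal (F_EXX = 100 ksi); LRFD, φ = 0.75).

L_w = 2 × 15 = 30 in; section modulus (unit throat) S = 2 × L²/6 = 75 in².
Direct shear f_v = P/L_w = 109/30 = 3.633 kip/in.
Moment M = P × e = 109 × 6 = 654 kip·in; bending f_b = M/S = 8.72 kip/in.
f_max = √(f_v² + f_b²) = √(3.633² + 8.72²) = 9.447 kip/in.
φr_n = 0.75 × 0.6 × 100 × (0.707 × 0.3125) = 9.942 kip/in → adequate.

f_max ≈ 9.45 kip/in; adequate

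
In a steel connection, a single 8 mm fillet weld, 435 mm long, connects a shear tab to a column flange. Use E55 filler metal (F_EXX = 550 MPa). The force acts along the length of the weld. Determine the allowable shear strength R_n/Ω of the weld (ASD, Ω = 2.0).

Effective throat t_e = 0.707 × 8 = 5.656 mm.
Total length L = 435 mm; A_we = 5.656 × 435 = 2460 mm².
F_nw = 0.6 F_EXX = 0.6 × 550 = 330 MPa.
R_n = 330 × 2460 × 10⁻³ = 811.9 kN; R_n/Ω = 811.9/2.0 = 406 kN.

R_n/Ω ≈ 406 kN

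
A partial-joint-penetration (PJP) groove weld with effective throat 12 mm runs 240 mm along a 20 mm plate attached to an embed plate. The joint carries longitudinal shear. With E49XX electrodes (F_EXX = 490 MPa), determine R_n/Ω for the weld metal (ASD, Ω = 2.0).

R_n/Ω ≈ 423 kN

Effective throat (given) t_e = 12 mm.
A_we = 12 × 240 = 2880 mm².
F_nw = 0.6 F_EXX = 294 MPa.
R_n/Ω = (294 × 2880) / 2.0 × 10⁻³ = 423.4 kN.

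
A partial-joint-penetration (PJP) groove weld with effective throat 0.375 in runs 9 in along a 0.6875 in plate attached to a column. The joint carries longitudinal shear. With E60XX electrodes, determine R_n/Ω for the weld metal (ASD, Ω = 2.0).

E60XX → F_EXX = 60 ksi.
Effective throat (given) t_e = 0.375 in.
A_we = 0.375 × 9 = 3.375 in².
F_nw = 0.6 F_EXX = 36 ksi.
R_n/Ω = (36 × 3.375) / 2.0 = 60.75 kip.

R_n/Ω ≈ 60.8 kip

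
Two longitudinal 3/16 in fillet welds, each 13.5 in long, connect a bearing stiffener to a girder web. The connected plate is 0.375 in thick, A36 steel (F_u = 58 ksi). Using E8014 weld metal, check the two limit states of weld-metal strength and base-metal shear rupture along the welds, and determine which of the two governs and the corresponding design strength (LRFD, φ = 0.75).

E80XX → F_EXX = 80 ksi.
t_e = 0.707 × 0.1875 = 0.1326 in; L = 27 in.
Weld metal: φR_n = 0.75 × 0.6 × 80 × 0.1326 × 27 = 128.9 kips.
Base metal (shear rupture): φR_n = 0.75 × 0.6 × 58 × 0.375 × 27 = 264.3 kips.
Governing: weld metal.

φR_n ≈ 129 kips (weld metal governs)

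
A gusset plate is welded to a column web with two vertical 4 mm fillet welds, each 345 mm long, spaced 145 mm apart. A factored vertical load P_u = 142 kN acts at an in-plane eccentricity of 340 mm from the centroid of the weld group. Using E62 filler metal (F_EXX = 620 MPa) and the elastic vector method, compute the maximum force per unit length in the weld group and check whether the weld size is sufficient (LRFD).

f_max ≈ 961 N/mm; NOT adequate

Total weld length L_w = 690 mm. Treat welds as unit-width lines.
Polar moment about centroid: J = 2[d³/12 + d(b/2)²] = 2[345³/12 + 345×72.5²] = 10470000 mm³.
Direct shear f_v = P/L_w = 142×10³ / 690 = 205.8 N/mm (vertical).
Torsion M = P·e = 142×10³ × 340 = 48280000 N·mm.
Critical point at (x, y) = (72.5, 172.5) from centroid. f_tx = M·y/J = 795.4 N/mm; f_ty = M·x/J = 334.3 N/mm.
Resultant f_max = √[f_tx² + (f_v + f_ty)²] = √[795.4² + (205.8 + 334.3)²] = 961.4 N/mm.
Capacity per unit length: φr_n = 0.75 × 0.6 × 620 × (0.707 × 4) = 789 N/mm.
961.4 > 789 → NOT adequate.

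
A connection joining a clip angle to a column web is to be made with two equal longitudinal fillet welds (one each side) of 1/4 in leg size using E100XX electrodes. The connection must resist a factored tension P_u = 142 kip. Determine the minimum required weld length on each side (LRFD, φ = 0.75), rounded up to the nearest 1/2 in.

E100XX → F_EXX = 100 ksi.
Throat t_e = 0.707 × 0.25 = 0.1767 in.
φr_n = 0.75 × 0.6 × 100 × 0.1767 = 7.954 kip/in.
L_req = P_u / φr_n = 142 / 7.954 = 17.85 in total.
Per side: 17.85 / 2 = 8.927 in.
Round up → use L = 9 in on each side.

L = 9 in on each side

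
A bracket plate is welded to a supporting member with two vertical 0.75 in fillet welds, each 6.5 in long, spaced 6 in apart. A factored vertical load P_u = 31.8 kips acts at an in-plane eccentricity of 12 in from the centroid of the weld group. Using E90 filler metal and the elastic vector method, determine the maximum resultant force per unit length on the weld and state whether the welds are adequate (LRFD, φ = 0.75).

E90XX → F_EXX = 90 ksi.
Total weld length L_w = 13 in. Treat welds as unit-width lines.
Polar moment about centroid: J = 2[d³/12 + d(b/2)²] = 2[6.5³/12 + 6.5×3²] = 162.8 in³.
Direct shear f_v = P/L_w = 31.8 / 13 = 2.446 kip/in (vertical).
Torsion M = P·e = 31.8 × 12 = 381.6 kip·in.
Critical point at (x, y) = (3, 3.25) from centroid. f_tx = M·y/J = 7.619 kip/in; f_ty = M·x/J = 7.033 kip/in.
Resultant f_max = √[f_tx² + (f_v + f_ty)²] = √[7.619² + (2.446 + 7.033)²] = 12.16 kip/in.
Capacity per unit length: φr_n = 0.75 × 0.6 × 90 × (0.707 × 0.75) = 21.48 kip/in.
12.16 ≤ 21.48 → adequate.

f_max ≈ 12.2 kip/in; adequate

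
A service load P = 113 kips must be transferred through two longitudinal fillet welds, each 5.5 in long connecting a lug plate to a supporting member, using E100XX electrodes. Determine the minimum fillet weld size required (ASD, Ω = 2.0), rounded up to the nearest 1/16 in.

w = 1/2 in

E100XX → F_EXX = 100 ksi.
Total weld length L = 11 in.
Required throat t_e = P × Ω / (0.6 F_EXX × L) = 113 × 2.0 / (0.6 × 100 × 11) = 0.3424 in.
Required leg w = t_e / 0.707 = 0.4843 in → use 1/2 in.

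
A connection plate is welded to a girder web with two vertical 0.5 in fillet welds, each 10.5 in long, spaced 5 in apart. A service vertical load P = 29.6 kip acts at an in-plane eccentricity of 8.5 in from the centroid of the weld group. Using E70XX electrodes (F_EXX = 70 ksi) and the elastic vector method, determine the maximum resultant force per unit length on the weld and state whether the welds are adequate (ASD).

f_max ≈ 5.27 kip/in; adequate

Total weld length L_w = 21 in. Treat welds as unit-width lines.
Polar moment about centroid: J = 2[d³/12 + d(b/2)²] = 2[10.5³/12 + 10.5×2.5²] = 324.2 in³.
Direct shear f_v = P/L_w = 29.6 / 21 = 1.41 kip/in (vertical).
Torsion M = P·e = 29.6 × 8.5 = 251.6 kip·in.
Critical point at (x, y) = (2.5, 5.25) from centroid. f_tx = M·y/J = 4.074 kip/in; f_ty = M·x/J = 1.94 kip/in.
Resultant f_max = √[f_tx² + (f_v + f_ty)²] = √[4.074² + (1.41 + 1.94)²] = 5.275 kip/in.
Capacity per unit length: r_n/Ω = (1/2.0) × 0.6 × 70 × (0.707 × 0.5) = 7.423 kip/in.
5.275 ≤ 7.423 → adequate.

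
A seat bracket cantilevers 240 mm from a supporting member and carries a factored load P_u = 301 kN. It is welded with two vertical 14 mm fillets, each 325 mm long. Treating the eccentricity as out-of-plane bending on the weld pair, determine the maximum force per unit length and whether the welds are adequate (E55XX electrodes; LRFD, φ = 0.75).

E55XX → F_EXX = 550 MPa.
L_w = 2 × 325 = 650 mm; section modulus (unit throat) S = 2 × L²/6 = 35210 mm².
Direct shear f_v = P/L_w = 301×10³/650 = 463.1 N/mm.
Moment M = P × e = 301×10³ × 240 = 72240000 N·mm; bending f_b = M/S = 2052 N/mm.
f_max = √(f_v² + f_b²) = √(463.1² + 2052²) = 2103 N/mm.
φr_n = 0.75 × 0.6 × 550 × (0.707 × 14) = 2450 N/mm → adequate.

f_max ≈ 2100 N/mm; adequate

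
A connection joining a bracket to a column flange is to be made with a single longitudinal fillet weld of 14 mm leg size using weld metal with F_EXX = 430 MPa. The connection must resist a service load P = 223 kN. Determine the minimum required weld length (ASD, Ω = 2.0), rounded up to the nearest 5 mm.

Throat t_e = 0.707 × 14 = 9.898 mm.
r_n/Ω = (0.6 × 430 × 9.898) / 2.0 = 1277 N/mm = 1.277 kN/mm.
L_req = P / (r_n/Ω) = 223 / 1.277 = 174.6 mm total.
Round up → use L = 175 mm.

L = 175 mm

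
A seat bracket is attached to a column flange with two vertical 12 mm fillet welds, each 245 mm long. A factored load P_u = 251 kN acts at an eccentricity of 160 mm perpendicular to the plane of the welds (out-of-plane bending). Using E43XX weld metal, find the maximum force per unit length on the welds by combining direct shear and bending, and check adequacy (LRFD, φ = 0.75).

E43XX → F_EXX = 430 MPa.
L_w = 2 × 245 = 490 mm; section modulus (unit throat) S = 2 × L²/6 = 20010 mm².
Direct shear f_v = P/L_w = 251×10³/490 = 512.2 N/mm.
Moment M = P × e = 251×10³ × 160 = 40160000 N·mm; bending f_b = M/S = 2007 N/mm.
f_max = √(f_v² + f_b²) = √(512.2² + 2007²) = 2071 N/mm.
φr_n = 0.75 × 0.6 × 430 × (0.707 × 12) = 1642 N/mm → NOT adequate.

f_max ≈ 2070 N/mm; NOT adequate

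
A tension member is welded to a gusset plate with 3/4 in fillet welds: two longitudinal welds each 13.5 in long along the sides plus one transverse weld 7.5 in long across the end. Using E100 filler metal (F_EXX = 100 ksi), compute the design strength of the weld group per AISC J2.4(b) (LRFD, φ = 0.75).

φR_n ≈ 823 kip

t_e = 0.707 × 0.75 = 0.5302 in.
R_nwl = 0.6 × 100 × 0.5302 × 27 = 859 kip (longitudinal, 2 welds).
R_nwt = 0.6 × 100 × 0.5302 × 7.5 = 238.6 kip (transverse, base value).
(i) R_nwl + R_nwt = 1098 kip; (ii) 0.85 R_nwl + 1.5 R_nwt = 1088 kip.
R_n = max = 1098 kip [governs: (i)]; φR_n = 823.2 kip.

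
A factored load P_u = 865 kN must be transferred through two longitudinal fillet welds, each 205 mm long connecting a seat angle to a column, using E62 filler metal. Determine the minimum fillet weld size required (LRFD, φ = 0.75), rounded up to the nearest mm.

w = 11 mm

E62XX → F_EXX = 620 MPa.
Total weld length L = 410 mm.
Required throat t_e = P_u / (φ × 0.6 F_EXX × L) = 865 / (0.75 × 0.6 × 620 × 410 × 10⁻³) = 7.562 mm.
Required leg w = t_e / 0.707 = 10.7 mm → use 11 mm.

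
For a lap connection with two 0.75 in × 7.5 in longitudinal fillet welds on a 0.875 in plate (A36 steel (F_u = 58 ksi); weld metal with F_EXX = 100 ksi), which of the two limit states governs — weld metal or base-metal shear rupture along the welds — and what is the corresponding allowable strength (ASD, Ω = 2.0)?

R_n/Ω ≈ 228 kip (base-metal shear rupture governs)

t_e = 0.707 × 0.75 = 0.5302 in; L = 15 in.
Weld metal: R_n/Ω = (1/2.0) × 0.6 × 100 × 0.5302 × 15 = 238.6 kip.
Base metal (shear rupture): R_n/Ω = (1/2.0) × 0.6 × 58 × 0.875 × 15 = 228.4 kip.
Governing: base-metal shear rupture.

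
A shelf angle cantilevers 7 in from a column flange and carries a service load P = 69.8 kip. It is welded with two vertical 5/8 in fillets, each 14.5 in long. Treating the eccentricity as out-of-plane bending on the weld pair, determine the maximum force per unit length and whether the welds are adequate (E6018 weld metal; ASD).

E60XX → F_EXX = 60 ksi.
L_w = 2 × 14.5 = 29 in; section modulus (unit throat) S = 2 × L²/6 = 70.08 in².
Direct shear f_v = P/L_w = 69.8/29 = 2.407 kip/in.
Moment M = P × e = 69.8 × 7 = 488.6 kip·in; bending f_b = M/S = 6.972 kip/in.
f_max = √(f_v² + f_b²) = √(2.407² + 6.972²) = 7.375 kip/in.
r_n/Ω = (1/2.0) × 0.6 × 60 × (0.707 × 0.625) = 7.954 kip/in → adequate.

f_max ≈ 7.38 kip/in; adequate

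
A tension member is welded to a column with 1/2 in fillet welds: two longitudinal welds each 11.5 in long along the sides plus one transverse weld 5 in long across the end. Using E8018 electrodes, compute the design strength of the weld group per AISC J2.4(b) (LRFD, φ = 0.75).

E80XX → F_EXX = 80 ksi.
t_e = 0.707 × 0.5 = 0.3535 in.
R_nwl = 0.6 × 80 × 0.3535 × 23 = 390.3 kip (longitudinal, 2 welds).
R_nwt = 0.6 × 80 × 0.3535 × 5 = 84.84 kip (transverse, base value).
(i) R_nwl + R_nwt = 475.1 kip; (ii) 0.85 R_nwl + 1.5 R_nwt = 459 kip.
R_n = max = 475.1 kip [governs: (i)]; φR_n = 356.3 kip.

φR_n ≈ 356 kip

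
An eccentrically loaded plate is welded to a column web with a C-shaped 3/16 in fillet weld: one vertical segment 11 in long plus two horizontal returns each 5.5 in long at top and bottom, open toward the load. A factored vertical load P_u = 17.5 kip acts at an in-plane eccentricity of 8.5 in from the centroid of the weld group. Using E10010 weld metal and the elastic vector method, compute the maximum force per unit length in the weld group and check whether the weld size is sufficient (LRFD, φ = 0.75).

E100XX → F_EXX = 100 ksi.
Total weld length L_w = 22 in. Treat welds as unit-width lines.
Centroid: x̄ = 2×5.5×2.75 / 22 = 1.375 in from the vertical weld.
Polar moment about centroid: J = I_x + I_y = [11³/12 + 2×5.5×5.5²] + [11×1.375² + 2(5.5³/12 + 5.5×1.375²)] = 513 in³.
Direct shear f_v = P/L_w = 17.5 / 22 = 0.7955 kip/in (vertical).
Torsion M = P·e = 17.5 × 8.5 = 148.75 kip·in.
Critical point at (x, y) = (4.125, 5.5) from centroid. f_tx = M·y/J = 1.595 kip/in; f_ty = M·x/J = 1.196 kip/in.
Resultant f_max = √[f_tx² + (f_v + f_ty)²] = √[1.595² + (0.7955 + 1.196)²] = 2.551 kip/in.
Capacity per unit length: φr_n = 0.75 × 0.6 × 100 × (0.707 × 0.1875) = 5.965 kip/in.
2.551 ≤ 5.965 → adequate.

f_max ≈ 2.55 kip/in; adequate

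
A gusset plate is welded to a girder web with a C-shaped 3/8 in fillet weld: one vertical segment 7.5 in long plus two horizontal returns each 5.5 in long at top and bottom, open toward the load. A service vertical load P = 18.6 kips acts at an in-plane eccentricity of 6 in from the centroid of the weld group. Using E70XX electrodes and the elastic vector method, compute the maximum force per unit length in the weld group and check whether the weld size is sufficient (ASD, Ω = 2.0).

E70XX → F_EXX = 70 ksi.
Total weld length L_w = 18.5 in. Treat welds as unit-width lines.
Centroid: x̄ = 2×5.5×2.75 / 18.5 = 1.635 in from the vertical weld.
Polar moment about centroid: J = I_x + I_y = [7.5³/12 + 2×5.5×3.75²] + [7.5×1.635² + 2(5.5³/12 + 5.5×1.115²)] = 251.3 in³.
Direct shear f_v = P/L_w = 18.6 / 18.5 = 1.005 kip/in (vertical).
Torsion M = P·e = 18.6 × 6 = 111.6 kip·in.
Critical point at (x, y) = (3.865, 3.75) from centroid. f_tx = M·y/J = 1.665 kip/in; f_ty = M·x/J = 1.716 kip/in.
Resultant f_max = √[f_tx² + (f_v + f_ty)²] = √[1.665² + (1.005 + 1.716)²] = 3.191 kip/in.
Capacity per unit length: r_n/Ω = (1/2.0) × 0.6 × 70 × (0.707 × 0.375) = 5.568 kip/in.
3.191 ≤ 5.568 → adequate.

f_max ≈ 3.19 kip/in; adequate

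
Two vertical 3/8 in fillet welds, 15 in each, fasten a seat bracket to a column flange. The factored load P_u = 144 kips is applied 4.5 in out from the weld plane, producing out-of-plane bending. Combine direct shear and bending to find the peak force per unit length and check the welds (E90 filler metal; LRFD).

f_max ≈ 9.88 kip/in; adequate

E90XX → F_EXX = 90 ksi.
L_w = 2 × 15 = 30 in; section modulus (unit throat) S = 2 × L²/6 = 75 in².
Direct shear f_v = P/L_w = 144/30 = 4.8 kip/in.
Moment M = P × e = 144 × 4.5 = 648 kip·in; bending f_b = M/S = 8.64 kip/in.
f_max = √(f_v² + f_b²) = √(4.8² + 8.64²) = 9.884 kip/in.
φr_n = 0.75 × 0.6 × 90 × (0.707 × 0.375) = 10.74 kip/in → adequate.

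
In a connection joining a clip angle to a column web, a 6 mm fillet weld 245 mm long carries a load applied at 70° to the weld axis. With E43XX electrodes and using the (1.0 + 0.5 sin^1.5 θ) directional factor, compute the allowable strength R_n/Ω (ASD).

E43XX → F_EXX = 430 MPa.
t_e = 0.707 × 6 = 4.242 mm; A_we = 4.242 × 245 = 1039 mm².
Directional factor: 1.0 + 0.5 sin^1.5(70°) = 1.455.
F_nw = 0.6 × 430 × 1.455 = 375.5 MPa.
R_n/Ω = (375.5 × 1039) / 2.0 × 10⁻³ = 195.1 kN.

R_n/Ω ≈ 195 kN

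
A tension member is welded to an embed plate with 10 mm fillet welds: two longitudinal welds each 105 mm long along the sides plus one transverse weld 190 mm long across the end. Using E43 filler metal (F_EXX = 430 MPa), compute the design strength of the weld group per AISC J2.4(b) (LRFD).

t_e = 0.707 × 10 = 7.07 mm.
R_nwl = 0.6 × 430 × 7.07 × 210 × 10⁻³ = 383.1 kN (longitudinal, 2 welds).
R_nwt = 0.6 × 430 × 7.07 × 190 × 10⁻³ = 346.6 kN (transverse, base value).
(i) R_nwl + R_nwt = 729.6 kN; (ii) 0.85 R_nwl + 1.5 R_nwt = 845.5 kN.
R_n = max = 845.5 kN [governs: (ii)]; φR_n = 634.1 kN.

φR_n ≈ 634 kN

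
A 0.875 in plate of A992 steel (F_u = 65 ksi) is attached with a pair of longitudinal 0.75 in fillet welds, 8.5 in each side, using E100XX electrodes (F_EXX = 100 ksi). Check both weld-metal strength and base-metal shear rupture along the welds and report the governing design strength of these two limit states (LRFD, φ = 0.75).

φR_n ≈ 406 kip (weld metal governs)

t_e = 0.707 × 0.75 = 0.5302 in; L = 17 in.
Weld metal: φR_n = 0.75 × 0.6 × 100 × 0.5302 × 17 = 405.6 kip.
Base metal (shear rupture): φR_n = 0.75 × 0.6 × 65 × 0.875 × 17 = 435.1 kip.
Governing: weld metal.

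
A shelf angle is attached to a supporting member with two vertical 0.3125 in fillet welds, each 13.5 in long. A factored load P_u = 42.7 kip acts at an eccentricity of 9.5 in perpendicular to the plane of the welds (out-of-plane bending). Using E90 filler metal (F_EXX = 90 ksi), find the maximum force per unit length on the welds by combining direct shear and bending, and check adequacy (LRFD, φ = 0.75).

f_max ≈ 6.86 kip/in; adequate

L_w = 2 × 13.5 = 27 in; section modulus (unit throat) S = 2 × L²/6 = 60.75 in².
Direct shear f_v = P/L_w = 42.7/27 = 1.581 kip/in.
Moment M = P × e = 42.7 × 9.5 = 405.65 kip·in; bending f_b = M/S = 6.677 kip/in.
f_max = √(f_v² + f_b²) = √(1.581² + 6.677²) = 6.862 kip/in.
φr_n = 0.75 × 0.6 × 90 × (0.707 × 0.3125) = 8.948 kip/in → adequate.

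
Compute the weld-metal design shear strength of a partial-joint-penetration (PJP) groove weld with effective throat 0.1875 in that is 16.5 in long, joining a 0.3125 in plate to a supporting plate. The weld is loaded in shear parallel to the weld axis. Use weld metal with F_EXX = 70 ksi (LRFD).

φR_n ≈ 97.5 kips

Effective throat (given) t_e = 0.1875 in.
A_we = 0.1875 × 16.5 = 3.094 in².
F_nw = 0.6 F_EXX = 42 ksi.
φR_n = 0.75 × 42 × 3.094 = 97.45 kips.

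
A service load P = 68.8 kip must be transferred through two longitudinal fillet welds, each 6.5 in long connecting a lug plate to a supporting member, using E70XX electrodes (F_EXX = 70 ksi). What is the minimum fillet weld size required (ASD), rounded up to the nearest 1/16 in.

w = 3/8 in

Total weld length L = 13 in.
Required throat t_e = P × Ω / (0.6 F_EXX × L) = 68.8 × 2.0 / (0.6 × 70 × 13) = 0.252 in.
Required leg w = t_e / 0.707 = 0.3565 in → use 3/8 in.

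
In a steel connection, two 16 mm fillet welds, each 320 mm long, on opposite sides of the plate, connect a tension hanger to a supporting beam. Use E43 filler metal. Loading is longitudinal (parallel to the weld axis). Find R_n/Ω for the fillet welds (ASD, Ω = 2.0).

E43XX → F_EXX = 430 MPa.
Effective throat t_e = 0.707 × 16 = 11.31 mm.
Total length L = 640 mm; A_we = 11.31 × 640 = 7240 mm².
F_nw = 0.6 F_EXX = 0.6 × 430 = 258 MPa.
R_n = 258 × 7240 × 10⁻³ = 1868 kN; R_n/Ω = 1868/2.0 = 933.9 kN.

R_n/Ω ≈ 934 kN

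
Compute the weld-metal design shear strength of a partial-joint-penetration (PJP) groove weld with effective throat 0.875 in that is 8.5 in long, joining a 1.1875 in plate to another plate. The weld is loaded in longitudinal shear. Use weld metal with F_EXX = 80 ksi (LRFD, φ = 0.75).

φR_n ≈ 268 kip

Effective throat (given) t_e = 0.875 in.
A_we = 0.875 × 8.5 = 7.438 in².
F_nw = 0.6 F_EXX = 48 ksi.
φR_n = 0.75 × 48 × 7.438 = 267.8 kip.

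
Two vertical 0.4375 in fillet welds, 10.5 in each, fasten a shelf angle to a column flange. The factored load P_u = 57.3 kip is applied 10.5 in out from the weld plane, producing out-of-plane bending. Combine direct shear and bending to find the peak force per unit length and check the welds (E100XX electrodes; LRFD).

f_max ≈ 16.6 kip/in; NOT adequate

E100XX → F_EXX = 100 ksi.
L_w = 2 × 10.5 = 21 in; section modulus (unit throat) S = 2 × L²/6 = 36.75 in².
Direct shear f_v = P/L_w = 57.3/21 = 2.729 kip/in.
Moment M = P × e = 57.3 × 10.5 = 601.65 kip·in; bending f_b = M/S = 16.37 kip/in.
f_max = √(f_v² + f_b²) = √(2.729² + 16.37²) = 16.6 kip/in.
φr_n = 0.75 × 0.6 × 100 × (0.707 × 0.4375) = 13.92 kip/in → NOT adequate.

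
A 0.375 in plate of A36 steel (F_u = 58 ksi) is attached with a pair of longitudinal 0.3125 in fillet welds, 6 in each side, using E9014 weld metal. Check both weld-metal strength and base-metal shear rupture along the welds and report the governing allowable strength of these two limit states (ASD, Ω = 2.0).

E90XX → F_EXX = 90 ksi.
t_e = 0.707 × 0.3125 = 0.2209 in; L = 12 in.
Weld metal: R_n/Ω = (1/2.0) × 0.6 × 90 × 0.2209 × 12 = 71.58 kip.
Base metal (shear rupture): R_n/Ω = (1/2.0) × 0.6 × 58 × 0.375 × 12 = 78.3 kip.
Governing: weld metal.

R_n/Ω ≈ 71.6 kip (weld metal governs)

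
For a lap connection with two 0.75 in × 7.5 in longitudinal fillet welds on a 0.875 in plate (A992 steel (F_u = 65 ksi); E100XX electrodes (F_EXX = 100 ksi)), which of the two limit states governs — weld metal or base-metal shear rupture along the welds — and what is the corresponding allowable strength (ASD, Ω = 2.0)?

R_n/Ω ≈ 239 kips (weld metal governs)

t_e = 0.707 × 0.75 = 0.5302 in; L = 15 in.
Weld metal: R_n/Ω = (1/2.0) × 0.6 × 100 × 0.5302 × 15 = 238.6 kips.
Base metal (shear rupture): R_n/Ω = (1/2.0) × 0.6 × 65 × 0.875 × 15 = 255.9 kips.
Governing: weld metal.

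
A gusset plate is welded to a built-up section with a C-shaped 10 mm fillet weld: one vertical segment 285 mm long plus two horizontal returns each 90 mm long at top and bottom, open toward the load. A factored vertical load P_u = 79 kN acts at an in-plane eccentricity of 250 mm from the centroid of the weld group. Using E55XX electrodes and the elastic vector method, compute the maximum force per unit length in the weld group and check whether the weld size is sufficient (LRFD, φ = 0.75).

f_max ≈ 628 N/mm; adequate

E55XX → F_EXX = 550 MPa.
Total weld length L_w = 465 mm. Treat welds as unit-width lines.
Centroid: x̄ = 2×90×45 / 465 = 17.42 mm from the vertical weld.
Polar moment about centroid: J = I_x + I_y = [285³/12 + 2×90×142.5²] + [285×17.42² + 2(90³/12 + 90×27.58²)] = 5929000 mm³.
Direct shear f_v = P/L_w = 79×10³ / 465 = 169.9 N/mm (vertical).
Torsion M = P·e = 79×10³ × 250 = 19750000 N·mm.
Critical point at (x, y) = (72.58, 142.5) from centroid. f_tx = M·y/J = 474.7 N/mm; f_ty = M·x/J = 241.8 N/mm.
Resultant f_max = √[f_tx² + (f_v + f_ty)²] = √[474.7² + (169.9 + 241.8)²] = 628.3 N/mm.
Capacity per unit length: φr_n = 0.75 × 0.6 × 550 × (0.707 × 10) = 1750 N/mm.
628.3 ≤ 1750 → adequate.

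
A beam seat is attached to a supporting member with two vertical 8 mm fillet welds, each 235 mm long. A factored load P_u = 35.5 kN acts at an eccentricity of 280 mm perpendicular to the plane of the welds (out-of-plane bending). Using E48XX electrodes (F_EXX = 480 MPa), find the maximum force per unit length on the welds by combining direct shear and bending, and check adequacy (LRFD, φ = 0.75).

L_w = 2 × 235 = 470 mm; section modulus (unit throat) S = 2 × L²/6 = 18410 mm².
Direct shear f_v = P/L_w = 35.5×10³/470 = 75.53 N/mm.
Moment M = P × e = 35.5×10³ × 280 = 9940000 N·mm; bending f_b = M/S = 540 N/mm.
f_max = √(f_v² + f_b²) = √(75.53² + 540²) = 545.2 N/mm.
φr_n = 0.75 × 0.6 × 480 × (0.707 × 8) = 1222 N/mm → adequate.

f_max ≈ 545 N/mm; adequate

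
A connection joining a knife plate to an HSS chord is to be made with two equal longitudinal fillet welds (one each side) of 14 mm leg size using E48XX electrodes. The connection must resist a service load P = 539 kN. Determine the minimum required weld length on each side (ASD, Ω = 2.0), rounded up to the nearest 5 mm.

L = 190 mm on each side

E48XX → F_EXX = 480 MPa.
Throat t_e = 0.707 × 14 = 9.898 mm.
r_n/Ω = (0.6 × 480 × 9.898) / 2.0 = 1425 N/mm = 1.425 kN/mm.
L_req = P / (r_n/Ω) = 539 / 1.425 = 378.2 mm total.
Per side: 378.2 / 2 = 189.1 mm.
Round up → use L = 190 mm on each side.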